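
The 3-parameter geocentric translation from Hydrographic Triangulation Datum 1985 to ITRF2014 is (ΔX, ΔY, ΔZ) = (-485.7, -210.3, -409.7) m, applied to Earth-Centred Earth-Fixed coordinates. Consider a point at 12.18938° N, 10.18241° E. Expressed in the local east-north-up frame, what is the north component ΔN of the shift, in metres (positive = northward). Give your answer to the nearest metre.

ΔN = -292 m

At φ = 12.18938°, λ = 10.18241°: sin φ = 0.211144, cos φ = 0.977455, sin λ = 0.176783, cos λ = 0.984250.
ΔN = −sin φ cos λ·ΔX − sin φ sin λ·ΔY + cos φ·ΔZ = −(0.211144)(0.984250)(-485.7) − (0.211144)(0.176783)(-210.3) + (0.977455)(-409.7) = -291.68 m.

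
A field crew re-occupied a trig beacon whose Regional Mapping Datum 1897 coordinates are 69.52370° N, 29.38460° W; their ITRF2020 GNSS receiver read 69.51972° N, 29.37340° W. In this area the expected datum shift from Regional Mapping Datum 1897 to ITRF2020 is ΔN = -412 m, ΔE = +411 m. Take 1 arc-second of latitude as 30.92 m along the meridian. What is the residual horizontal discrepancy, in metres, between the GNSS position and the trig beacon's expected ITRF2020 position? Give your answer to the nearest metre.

40 m

Observed coordinate differences: Δφ = -0.00398°, Δλ = +0.01120°.
Converting to metres (1° lat = 111312 m, cos φ = 0.349820): observed ΔN = -443.0 m, observed ΔE = 436.1 m.
Subtracting the expected shift leaves a residual of -443.0 − (-412) = -31.0 m north and 436.1 − (411) = 25.1 m east.
Residual distance = √((-31.0)² + 25.1²) = 39.9 m.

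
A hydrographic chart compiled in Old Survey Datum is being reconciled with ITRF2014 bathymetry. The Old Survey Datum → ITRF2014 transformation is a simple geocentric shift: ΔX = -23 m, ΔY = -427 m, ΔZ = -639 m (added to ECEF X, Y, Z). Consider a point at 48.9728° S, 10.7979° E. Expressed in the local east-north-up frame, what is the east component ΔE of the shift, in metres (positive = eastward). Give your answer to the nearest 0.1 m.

ΔE = -415.1 m

At φ = -48.9728°, λ = 10.7979°: sin φ = -0.754398, cos φ = 0.656417, sin λ = 0.187345, cos λ = 0.982294.
ΔE = −sin λ·ΔX + cos λ·ΔY = −(0.187345)·(-23) + (0.982294)·(-427) = -415.13 m.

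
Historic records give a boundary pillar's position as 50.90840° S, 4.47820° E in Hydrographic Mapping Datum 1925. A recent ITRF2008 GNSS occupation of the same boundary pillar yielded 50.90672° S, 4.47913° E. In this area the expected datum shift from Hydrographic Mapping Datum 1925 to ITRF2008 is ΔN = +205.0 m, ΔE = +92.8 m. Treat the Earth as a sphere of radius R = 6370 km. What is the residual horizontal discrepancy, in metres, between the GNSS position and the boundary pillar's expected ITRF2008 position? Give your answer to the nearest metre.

33 m

Observed coordinate differences: Δφ = +0.00168°, Δλ = +0.00093°.
Converting to metres (1° lat = 111177 m, cos φ = 0.630562): observed ΔN = 186.8 m, observed ΔE = 65.2 m.
Subtracting the expected shift leaves a residual of 186.8 − (205.0) = -18.2 m north and 65.2 − (92.8) = -27.6 m east.
Residual distance = √((-18.2)² + (-27.6)²) = 33.1 m.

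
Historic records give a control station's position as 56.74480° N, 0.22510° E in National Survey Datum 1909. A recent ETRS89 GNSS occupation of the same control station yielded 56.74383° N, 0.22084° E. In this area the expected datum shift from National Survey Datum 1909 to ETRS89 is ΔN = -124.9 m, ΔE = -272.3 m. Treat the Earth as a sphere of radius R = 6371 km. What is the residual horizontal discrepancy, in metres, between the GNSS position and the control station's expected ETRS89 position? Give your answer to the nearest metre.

Observed coordinate differences: Δφ = -0.00097°, Δλ = -0.00426°.
Converting to metres (1° lat = 111195 m, cos φ = 0.548369): observed ΔN = -107.9 m, observed ΔE = -259.8 m.
Subtracting the expected shift leaves a residual of -107.9 − (-124.9) = 17.0 m north and -259.8 − (-272.3) = 12.5 m east.
Residual distance = √(17.0² + 12.5²) = 21.2 m.

21 m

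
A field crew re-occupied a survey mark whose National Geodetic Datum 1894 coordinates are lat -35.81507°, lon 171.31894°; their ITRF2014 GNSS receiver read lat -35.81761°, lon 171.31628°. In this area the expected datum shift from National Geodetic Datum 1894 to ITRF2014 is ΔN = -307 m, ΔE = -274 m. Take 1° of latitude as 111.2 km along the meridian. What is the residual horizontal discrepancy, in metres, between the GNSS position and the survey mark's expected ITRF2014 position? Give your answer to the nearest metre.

42 m

Observed coordinate differences: Δφ = -0.00254°, Δλ = -0.00266°.
Converting to metres (1° lat = 111200 m, cos φ = 0.810910): observed ΔN = -282.4 m, observed ΔE = -239.9 m.
Subtracting the expected shift leaves a residual of -282.4 − (-307) = 24.6 m north and -239.9 − (-274) = 34.1 m east.
Residual distance = √(24.6² + 34.1²) = 42.1 m.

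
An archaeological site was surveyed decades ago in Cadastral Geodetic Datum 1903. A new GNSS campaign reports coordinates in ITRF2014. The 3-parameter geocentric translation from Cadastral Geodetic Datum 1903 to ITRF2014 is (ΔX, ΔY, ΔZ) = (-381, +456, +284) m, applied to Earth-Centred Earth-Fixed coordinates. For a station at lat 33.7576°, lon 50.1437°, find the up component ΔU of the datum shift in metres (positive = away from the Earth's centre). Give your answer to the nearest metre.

ΔU = 246 m

The local up (radial) axis is (cos φ cos λ, cos φ sin λ, sin φ), giving ΔU = -203.001 + 291.030 + 157.813 = 245.84 m.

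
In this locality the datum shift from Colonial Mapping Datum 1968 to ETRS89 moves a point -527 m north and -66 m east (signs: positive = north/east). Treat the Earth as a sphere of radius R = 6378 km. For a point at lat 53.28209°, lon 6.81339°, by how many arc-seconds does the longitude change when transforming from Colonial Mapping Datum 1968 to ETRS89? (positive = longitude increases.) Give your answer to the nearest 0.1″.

At latitude 53.28209°, cos φ = 0.597876.
One radian of longitude at latitude φ spans R cos φ, so Δλ = ΔE / (R cos φ) = -66.0 / (6378000 × 0.597876) = -1.7308e-05 rad = -3.570″.

Δλ = -3.6″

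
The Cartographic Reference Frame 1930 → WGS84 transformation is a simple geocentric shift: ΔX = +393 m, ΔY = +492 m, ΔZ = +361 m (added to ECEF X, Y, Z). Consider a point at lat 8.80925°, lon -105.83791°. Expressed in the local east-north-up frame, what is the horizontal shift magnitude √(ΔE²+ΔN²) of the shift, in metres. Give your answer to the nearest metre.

At φ = 8.80925°, λ = -105.83791°: sin φ = 0.153145, cos φ = 0.988204, sin λ = -0.962038, cos λ = -0.272917.
ΔE = −sin λ·ΔX + cos λ·ΔY = −(-0.962038)·(393) + (-0.272917)·(492) = 243.81 m.
ΔN = −sin φ cos λ·ΔX − sin φ sin λ·ΔY + cos φ·ΔZ = −(0.153145)(-0.272917)(393) − (0.153145)(-0.962038)(492) + (0.988204)(361) = 445.65 m.
Horizontal magnitude = √(ΔE² + ΔN²) = √(243.81² + 445.65²) = 507.99 m.

508 m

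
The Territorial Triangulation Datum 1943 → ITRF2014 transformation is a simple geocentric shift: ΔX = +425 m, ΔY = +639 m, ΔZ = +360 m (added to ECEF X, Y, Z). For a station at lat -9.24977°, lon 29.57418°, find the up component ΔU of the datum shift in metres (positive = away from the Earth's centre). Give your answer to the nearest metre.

ΔU = 618 m

At φ = -9.24977°, λ = 29.57418°: sin φ = -0.160739, cos φ = 0.986997, sin λ = 0.493550, cos λ = 0.869717.
ΔU = cos φ cos λ·ΔX + cos φ sin λ·ΔY + sin φ·ΔZ = (0.986997)(0.869717)(425) + (0.986997)(0.493550)(639) + (-0.160739)(360) = 618.24 m.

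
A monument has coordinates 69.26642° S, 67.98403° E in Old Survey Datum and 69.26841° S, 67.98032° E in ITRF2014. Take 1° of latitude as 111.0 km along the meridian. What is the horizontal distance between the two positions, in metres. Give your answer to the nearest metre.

Δφ = -69.26841° − -69.26642° = -0.00199°; Δλ = 67.98032° − 67.98403° = -0.00371°.
ΔN = Δφ × 111000 = -220.9 m; ΔE = Δλ × 111000 × cos(-69.26642°) = -0.00371 × 111000 × 0.354023 = -145.8 m.
Distance = √(ΔE² + ΔN²) = √((-145.8)² + (-220.9)²) = 264.7 m.

265 m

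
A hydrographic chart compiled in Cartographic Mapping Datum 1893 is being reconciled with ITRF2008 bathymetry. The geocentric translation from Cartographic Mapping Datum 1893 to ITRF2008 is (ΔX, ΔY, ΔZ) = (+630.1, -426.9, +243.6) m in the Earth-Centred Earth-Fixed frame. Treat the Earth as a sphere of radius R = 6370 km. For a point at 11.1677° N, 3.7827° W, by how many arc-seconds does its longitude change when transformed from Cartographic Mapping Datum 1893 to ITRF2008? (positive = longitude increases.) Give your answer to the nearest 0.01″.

sin φ = 0.193681, cos φ = 0.981064, sin λ = -0.065973, cos λ = 0.997821.
East component: ΔE = −sin λ·ΔX + cos λ·ΔY = −(-0.065973)(630.1) + (0.997821)(-426.9) = -384.40 m.
1° of latitude spans πR/180 = 111177 m; at latitude φ, 1° of longitude spans that × cos φ = 109072.3 m, so Δλ = -384.40 / 109072.3 × 3600 = -12.687″.

Δλ = -12.69″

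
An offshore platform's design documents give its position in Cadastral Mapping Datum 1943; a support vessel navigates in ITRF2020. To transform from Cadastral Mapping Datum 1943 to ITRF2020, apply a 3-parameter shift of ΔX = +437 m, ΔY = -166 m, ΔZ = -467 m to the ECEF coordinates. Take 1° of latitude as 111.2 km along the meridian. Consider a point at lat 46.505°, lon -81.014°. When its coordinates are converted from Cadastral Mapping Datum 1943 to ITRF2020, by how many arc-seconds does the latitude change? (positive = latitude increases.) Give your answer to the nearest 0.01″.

Δφ = -15.86″

sin φ = 0.725434, cos φ = 0.688291, sin λ = -0.987727, cos λ = 0.156193.
North component: ΔN = −sin φ cos λ·ΔX − sin φ sin λ·ΔY + cos φ·ΔZ = −(0.725434)(0.156193)(437) − (0.725434)(-0.987727)(-166) + (0.688291)(-467) = -489.89 m.
1° of latitude spans 111200 m, so Δφ = -489.89 / 111200 × 3600 = -15.860″.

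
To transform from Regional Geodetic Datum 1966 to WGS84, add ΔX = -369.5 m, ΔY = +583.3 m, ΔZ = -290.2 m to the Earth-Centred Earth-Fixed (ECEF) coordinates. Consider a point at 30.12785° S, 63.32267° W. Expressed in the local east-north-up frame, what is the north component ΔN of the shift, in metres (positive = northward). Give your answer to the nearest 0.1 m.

ΔN = -595.9 m

The local north axis is (−sin φ cos λ, −sin φ sin λ, cos φ), giving ΔN = -83.267 − 261.610 − 250.996 = -595.87 m.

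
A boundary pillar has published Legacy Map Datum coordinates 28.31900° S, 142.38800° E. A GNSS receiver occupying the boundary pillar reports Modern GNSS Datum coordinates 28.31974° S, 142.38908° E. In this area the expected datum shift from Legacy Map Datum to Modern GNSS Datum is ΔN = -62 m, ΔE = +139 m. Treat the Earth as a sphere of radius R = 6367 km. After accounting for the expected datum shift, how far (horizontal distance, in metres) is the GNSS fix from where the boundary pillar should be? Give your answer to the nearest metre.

39 m

Observed coordinate differences: Δφ = -0.00074°, Δλ = +0.00108°.
Converting to metres (1° lat = 111125 m, cos φ = 0.880320): observed ΔN = -82.2 m, observed ΔE = 105.7 m.
Subtracting the expected shift leaves a residual of -82.2 − (-62) = -20.2 m north and 105.7 − (139) = -33.3 m east.
Residual distance = √((-20.2)² + (-33.3)²) = 39.0 m.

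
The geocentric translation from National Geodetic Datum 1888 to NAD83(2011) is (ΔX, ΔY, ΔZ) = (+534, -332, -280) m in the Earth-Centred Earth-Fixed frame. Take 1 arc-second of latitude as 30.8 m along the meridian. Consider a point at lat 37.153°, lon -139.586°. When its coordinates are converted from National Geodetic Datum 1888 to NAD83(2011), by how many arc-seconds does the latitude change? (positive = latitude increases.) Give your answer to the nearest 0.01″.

sin φ = 0.603946, cos φ = 0.797026, sin λ = -0.648306, cos λ = -0.761380.
North component: ΔN = −sin φ cos λ·ΔX − sin φ sin λ·ΔY + cos φ·ΔZ = −(0.603946)(-0.761380)(534) − (0.603946)(-0.648306)(-332) + (0.797026)(-280) = -107.61 m.
1° of latitude spans 3600 × 30.80 = 110880 m, so Δφ = -107.61 / 110880 × 3600 = -3.494″.

Δφ = -3.49″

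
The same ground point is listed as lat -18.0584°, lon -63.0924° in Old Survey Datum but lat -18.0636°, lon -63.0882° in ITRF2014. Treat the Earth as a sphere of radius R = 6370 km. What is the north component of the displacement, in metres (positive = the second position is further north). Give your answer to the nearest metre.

Δφ = -18.0636° − -18.0584° = -0.0052°; Δλ = -63.0882° − -63.0924° = +0.0042°.
1° along a meridian = πR/180 = 111177 m.
ΔN = Δφ × 111177 = -578.1 m; ΔE = Δλ × 111177 × cos(-18.0584°) = +0.0042 × 111177 × 0.950741 = 443.9 m.

ΔN = -578 m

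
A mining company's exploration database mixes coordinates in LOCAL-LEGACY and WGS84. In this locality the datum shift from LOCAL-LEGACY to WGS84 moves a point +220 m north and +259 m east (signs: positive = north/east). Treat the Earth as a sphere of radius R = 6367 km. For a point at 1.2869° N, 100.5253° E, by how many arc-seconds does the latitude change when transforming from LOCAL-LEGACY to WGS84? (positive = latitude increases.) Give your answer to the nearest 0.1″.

Δφ = 7.1″

On a sphere of radius R, 1 rad of latitude = R, so Δφ = ΔN / R = 220.0 / 6367000 = 3.4553e-05 rad = 7.127″.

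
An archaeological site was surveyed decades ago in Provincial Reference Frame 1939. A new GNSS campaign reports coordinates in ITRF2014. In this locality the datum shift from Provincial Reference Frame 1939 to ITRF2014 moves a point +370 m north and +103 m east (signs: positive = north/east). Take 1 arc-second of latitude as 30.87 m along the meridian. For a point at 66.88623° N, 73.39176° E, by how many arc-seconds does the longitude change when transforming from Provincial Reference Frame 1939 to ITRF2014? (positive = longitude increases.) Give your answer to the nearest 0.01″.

Δλ = 8.50″

At latitude 66.88623°, cos φ = 0.392558.
1″ of longitude at this latitude = 30.87 × cos φ = 12.1183 m, so Δλ = 103.0 / 12.1183 = 8.500″.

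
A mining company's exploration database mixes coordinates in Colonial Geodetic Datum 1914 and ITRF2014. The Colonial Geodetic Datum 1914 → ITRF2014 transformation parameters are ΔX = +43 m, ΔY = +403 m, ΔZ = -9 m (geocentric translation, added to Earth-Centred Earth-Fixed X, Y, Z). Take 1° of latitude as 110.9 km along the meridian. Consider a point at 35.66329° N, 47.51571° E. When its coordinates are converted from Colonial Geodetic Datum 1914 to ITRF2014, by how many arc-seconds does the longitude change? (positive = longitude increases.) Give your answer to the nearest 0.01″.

sin φ = 0.583021, cos φ = 0.812457, sin λ = 0.737463, cos λ = 0.675388.
East component: ΔE = −sin λ·ΔX + cos λ·ΔY = −(0.737463)(43) + (0.675388)(403) = 240.47 m.
1° of latitude spans 110900 m; at latitude φ, 1° of longitude spans that × cos φ = 90101.5 m, so Δλ = 240.47 / 90101.5 × 3600 = 9.608″.

Δλ = 9.61″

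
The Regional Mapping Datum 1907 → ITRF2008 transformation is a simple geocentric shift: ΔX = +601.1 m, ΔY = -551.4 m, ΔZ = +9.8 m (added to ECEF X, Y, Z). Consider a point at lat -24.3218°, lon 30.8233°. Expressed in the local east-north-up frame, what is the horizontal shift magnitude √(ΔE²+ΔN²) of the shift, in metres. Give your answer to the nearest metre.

789 m

At φ = -24.3218°, λ = 30.8233°: sin φ = -0.411861, cos φ = 0.911247, sin λ = 0.512392, cos λ = 0.858752.
ΔE = −sin λ·ΔX + cos λ·ΔY = −(0.512392)·(601.1) + (0.858752)·(-551.4) = -781.51 m.
ΔN = −sin φ cos λ·ΔX − sin φ sin λ·ΔY + cos φ·ΔZ = −(-0.411861)(0.858752)(601.1) − (-0.411861)(0.512392)(-551.4) + (0.911247)(9.8) = 105.17 m.
Horizontal magnitude = √(ΔE² + ΔN²) = √((-781.51)² + 105.17²) = 788.56 m.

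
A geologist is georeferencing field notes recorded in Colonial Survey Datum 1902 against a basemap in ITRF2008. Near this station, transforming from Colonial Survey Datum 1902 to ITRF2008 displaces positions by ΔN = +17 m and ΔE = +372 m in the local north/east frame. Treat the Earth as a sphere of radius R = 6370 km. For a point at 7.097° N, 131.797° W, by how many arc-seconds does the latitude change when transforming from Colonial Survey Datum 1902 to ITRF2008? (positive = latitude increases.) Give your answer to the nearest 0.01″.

Δφ = 0.55″

On a sphere of radius R, 1 rad of latitude = R, so Δφ = ΔN / R = 17.0 / 6370000 = 2.6688e-06 rad = 0.550″.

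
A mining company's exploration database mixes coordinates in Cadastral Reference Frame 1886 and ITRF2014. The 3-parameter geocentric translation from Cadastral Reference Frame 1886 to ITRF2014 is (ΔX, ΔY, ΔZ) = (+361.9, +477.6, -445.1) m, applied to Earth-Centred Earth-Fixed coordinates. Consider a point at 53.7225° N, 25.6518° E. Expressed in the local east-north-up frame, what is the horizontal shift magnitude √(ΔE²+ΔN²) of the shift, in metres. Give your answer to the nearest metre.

745 m

The local east axis at (φ, λ) is (−sin λ, cos λ, 0), so ΔE = −sin(25.6518°)·361.9 + cos(25.6518°)·477.6 = 273.86 m.
The local north axis is (−sin φ cos λ, −sin φ sin λ, cos φ), giving ΔN = -262.995 − 166.677 − 263.364 = -693.04 m.
Horizontal magnitude = √(ΔE² + ΔN²) = √(273.86² + (-693.04)²) = 745.18 m.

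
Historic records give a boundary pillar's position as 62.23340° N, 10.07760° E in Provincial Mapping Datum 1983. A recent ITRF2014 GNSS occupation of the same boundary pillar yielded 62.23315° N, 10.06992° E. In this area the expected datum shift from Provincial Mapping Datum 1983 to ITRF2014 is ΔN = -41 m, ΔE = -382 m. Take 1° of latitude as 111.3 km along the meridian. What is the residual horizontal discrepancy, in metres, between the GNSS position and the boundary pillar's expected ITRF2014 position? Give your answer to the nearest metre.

Observed coordinate differences: Δφ = -0.00025°, Δλ = -0.00768°.
Converting to metres (1° lat = 111300 m, cos φ = 0.465871): observed ΔN = -27.8 m, observed ΔE = -398.2 m.
Subtracting the expected shift leaves a residual of -27.8 − (-41) = 13.2 m north and -398.2 − (-382) = -16.2 m east.
Residual distance = √(13.2² + (-16.2)²) = 20.9 m.

21 m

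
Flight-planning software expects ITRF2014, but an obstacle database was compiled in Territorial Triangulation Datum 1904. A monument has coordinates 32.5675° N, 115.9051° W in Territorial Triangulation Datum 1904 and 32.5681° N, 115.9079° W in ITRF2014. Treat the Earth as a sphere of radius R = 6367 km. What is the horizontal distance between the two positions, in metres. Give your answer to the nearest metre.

271 m

Δφ = 32.5681° − 32.5675° = +0.0006°; Δλ = -115.9079° − -115.9051° = -0.0028°.
1° along a meridian = πR/180 = 111125 m.
ΔN = Δφ × 111125 = 66.7 m; ΔE = Δλ × 111125 × cos(32.5675°) = -0.0028 × 111125 × 0.842758 = -262.2 m.
Distance = √(ΔE² + ΔN²) = √((-262.2)² + 66.7²) = 270.6 m.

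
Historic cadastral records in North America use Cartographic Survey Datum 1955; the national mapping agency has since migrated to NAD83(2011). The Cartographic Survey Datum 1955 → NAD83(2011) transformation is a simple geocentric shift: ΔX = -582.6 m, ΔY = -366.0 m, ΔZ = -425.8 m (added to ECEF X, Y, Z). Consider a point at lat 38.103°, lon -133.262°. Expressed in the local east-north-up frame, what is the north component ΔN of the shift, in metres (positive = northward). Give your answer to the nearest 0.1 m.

The local north axis is (−sin φ cos λ, −sin φ sin λ, cos φ), giving ΔN = -246.384 − 164.470 − 335.063 = -745.92 m.

ΔN = -745.9 m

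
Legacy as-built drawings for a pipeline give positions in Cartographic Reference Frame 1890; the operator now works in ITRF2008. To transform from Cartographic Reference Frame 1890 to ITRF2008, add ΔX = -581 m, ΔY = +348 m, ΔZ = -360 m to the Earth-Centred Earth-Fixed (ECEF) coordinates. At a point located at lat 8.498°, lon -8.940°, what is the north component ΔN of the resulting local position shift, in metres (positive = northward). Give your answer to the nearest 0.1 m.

The local north axis is (−sin φ cos λ, −sin φ sin λ, cos φ), giving ΔN = 84.814 + 7.992 − 356.048 = -263.24 m.

ΔN = -263.2 m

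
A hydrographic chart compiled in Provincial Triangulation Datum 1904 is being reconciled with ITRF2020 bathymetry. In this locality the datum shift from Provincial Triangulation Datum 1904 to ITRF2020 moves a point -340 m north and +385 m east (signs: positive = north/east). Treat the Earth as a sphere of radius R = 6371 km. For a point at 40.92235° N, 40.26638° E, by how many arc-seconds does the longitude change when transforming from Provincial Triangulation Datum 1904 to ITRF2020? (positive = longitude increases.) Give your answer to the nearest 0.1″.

At latitude 40.92235°, cos φ = 0.755598.
One radian of longitude at latitude φ spans R cos φ, so Δλ = ΔE / (R cos φ) = 385.0 / (6371000 × 0.755598) = 7.9976e-05 rad = 16.496″.

Δλ = 16.5″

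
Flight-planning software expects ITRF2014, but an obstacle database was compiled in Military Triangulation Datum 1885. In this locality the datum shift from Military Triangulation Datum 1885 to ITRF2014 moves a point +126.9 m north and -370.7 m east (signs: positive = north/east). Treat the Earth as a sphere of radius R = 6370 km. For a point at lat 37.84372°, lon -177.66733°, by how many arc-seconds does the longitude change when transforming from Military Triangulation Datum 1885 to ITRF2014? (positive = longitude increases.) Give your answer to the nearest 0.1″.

At latitude 37.84372°, cos φ = 0.789687.
One radian of longitude at latitude φ spans R cos φ, so Δλ = ΔE / (R cos φ) = -370.7 / (6370000 × 0.789687) = -7.3693e-05 rad = -15.200″.

Δλ = -15.2″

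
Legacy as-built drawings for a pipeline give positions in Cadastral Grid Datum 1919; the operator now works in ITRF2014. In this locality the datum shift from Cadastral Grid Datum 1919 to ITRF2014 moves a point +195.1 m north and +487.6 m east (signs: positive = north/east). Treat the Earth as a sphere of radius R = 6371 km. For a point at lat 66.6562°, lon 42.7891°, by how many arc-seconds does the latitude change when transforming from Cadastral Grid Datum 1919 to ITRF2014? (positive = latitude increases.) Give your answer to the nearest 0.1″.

On a sphere of radius R, 1 rad of latitude = R, so Δφ = ΔN / R = 195.1 / 6371000 = 3.0623e-05 rad = 6.316″.

Δφ = 6.3″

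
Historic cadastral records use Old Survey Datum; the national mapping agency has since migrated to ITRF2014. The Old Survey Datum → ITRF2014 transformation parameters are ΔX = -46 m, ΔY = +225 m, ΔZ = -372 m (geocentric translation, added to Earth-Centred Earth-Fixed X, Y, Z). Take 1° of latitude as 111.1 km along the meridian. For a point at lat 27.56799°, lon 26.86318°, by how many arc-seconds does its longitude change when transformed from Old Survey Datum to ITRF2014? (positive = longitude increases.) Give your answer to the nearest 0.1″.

Δλ = 8.1″

sin φ = 0.462801, cos φ = 0.886462, sin λ = 0.451862, cos λ = 0.892088.
East component: ΔE = −sin λ·ΔX + cos λ·ΔY = −(0.451862)(-46) + (0.892088)(225) = 221.51 m.
1° of latitude spans 111100 m; at latitude φ, 1° of longitude spans that × cos φ = 98486.0 m, so Δλ = 221.51 / 98486.0 × 3600 = 8.097″.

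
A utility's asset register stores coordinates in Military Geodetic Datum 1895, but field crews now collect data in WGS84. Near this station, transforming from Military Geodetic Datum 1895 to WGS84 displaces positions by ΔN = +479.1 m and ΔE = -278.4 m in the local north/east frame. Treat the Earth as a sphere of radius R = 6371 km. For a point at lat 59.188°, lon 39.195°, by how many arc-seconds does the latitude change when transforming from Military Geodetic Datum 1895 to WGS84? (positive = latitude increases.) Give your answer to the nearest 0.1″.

On a sphere of radius R, 1 rad of latitude = R, so Δφ = ΔN / R = 479.1 / 6371000 = 7.5200e-05 rad = 15.511″.

Δφ = 15.5″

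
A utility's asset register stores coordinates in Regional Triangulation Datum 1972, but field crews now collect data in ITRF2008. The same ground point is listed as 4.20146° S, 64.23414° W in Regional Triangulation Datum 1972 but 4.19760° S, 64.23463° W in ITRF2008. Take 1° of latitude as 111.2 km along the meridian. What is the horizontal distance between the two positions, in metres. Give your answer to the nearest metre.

Δφ = -4.19760° − -4.20146° = +0.00386°; Δλ = -64.23463° − -64.23414° = -0.00049°.
ΔN = Δφ × 111200 = 429.2 m; ΔE = Δλ × 111200 × cos(-4.20146°) = -0.00049 × 111200 × 0.997313 = -54.3 m.
Distance = √(ΔE² + ΔN²) = √((-54.3)² + 429.2²) = 432.7 m.

433 m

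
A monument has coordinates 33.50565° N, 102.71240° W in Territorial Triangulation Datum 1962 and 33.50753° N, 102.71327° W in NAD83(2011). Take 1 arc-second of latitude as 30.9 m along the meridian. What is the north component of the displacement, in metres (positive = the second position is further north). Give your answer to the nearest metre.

Δφ = 33.50753° − 33.50565° = +0.00188°; Δλ = -102.71327° − -102.71240° = -0.00087°.
1° of latitude = 3600 × 30.90 = 111240 m.
ΔN = Δφ × 111240 = 209.1 m; ΔE = Δλ × 111240 × cos(33.50565°) = -0.00087 × 111240 × 0.833831 = -80.7 m.

ΔN = 209 m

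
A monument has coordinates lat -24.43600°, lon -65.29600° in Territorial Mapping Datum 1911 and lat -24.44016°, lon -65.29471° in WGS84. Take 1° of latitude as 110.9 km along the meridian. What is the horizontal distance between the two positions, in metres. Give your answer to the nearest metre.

479 m

Δφ = -24.44016° − -24.43600° = -0.00416°; Δλ = -65.29471° − -65.29600° = +0.00129°.
ΔN = Δφ × 110900 = -461.3 m; ΔE = Δλ × 110900 × cos(-24.43600°) = +0.00129 × 110900 × 0.910424 = 130.2 m.
Distance = √(ΔE² + ΔN²) = √(130.2² + (-461.3)²) = 479.4 m.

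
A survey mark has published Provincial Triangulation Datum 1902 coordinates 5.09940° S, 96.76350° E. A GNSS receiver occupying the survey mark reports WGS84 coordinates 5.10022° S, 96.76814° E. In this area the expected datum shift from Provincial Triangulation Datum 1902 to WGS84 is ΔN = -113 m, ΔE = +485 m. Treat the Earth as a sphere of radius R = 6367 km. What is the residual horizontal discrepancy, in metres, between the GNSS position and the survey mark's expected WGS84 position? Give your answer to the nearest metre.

36 m

Observed coordinate differences: Δφ = -0.00082°, Δλ = +0.00464°.
Converting to metres (1° lat = 111125 m, cos φ = 0.996042): observed ΔN = -91.1 m, observed ΔE = 513.6 m.
Subtracting the expected shift leaves a residual of -91.1 − (-113) = 21.9 m north and 513.6 − (485) = 28.6 m east.
Residual distance = √(21.9² + 28.6²) = 36.0 m.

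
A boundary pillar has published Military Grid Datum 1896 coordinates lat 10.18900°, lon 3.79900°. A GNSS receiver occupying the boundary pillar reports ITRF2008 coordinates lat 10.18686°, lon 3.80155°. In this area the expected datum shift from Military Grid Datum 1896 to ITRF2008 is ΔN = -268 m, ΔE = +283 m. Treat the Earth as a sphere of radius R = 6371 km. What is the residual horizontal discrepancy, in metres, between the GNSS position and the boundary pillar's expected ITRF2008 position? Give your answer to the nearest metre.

Observed coordinate differences: Δφ = -0.00214°, Δλ = +0.00255°.
Converting to metres (1° lat = 111195 m, cos φ = 0.984230): observed ΔN = -238.0 m, observed ΔE = 279.1 m.
Subtracting the expected shift leaves a residual of -238.0 − (-268) = 30.0 m north and 279.1 − (283) = -3.9 m east.
Residual distance = √(30.0² + (-3.9)²) = 30.3 m.

30 m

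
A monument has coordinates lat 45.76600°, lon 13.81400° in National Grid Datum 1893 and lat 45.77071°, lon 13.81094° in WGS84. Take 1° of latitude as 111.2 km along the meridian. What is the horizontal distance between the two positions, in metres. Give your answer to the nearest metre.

575 m

Δφ = 45.77071° − 45.76600° = +0.00471°; Δλ = 13.81094° − 13.81400° = -0.00306°.
ΔN = Δφ × 111200 = 523.8 m; ΔE = Δλ × 111200 × cos(45.76600°) = -0.00306 × 111200 × 0.697590 = -237.4 m.
Distance = √(ΔE² + ΔN²) = √((-237.4)² + 523.8²) = 575.0 m.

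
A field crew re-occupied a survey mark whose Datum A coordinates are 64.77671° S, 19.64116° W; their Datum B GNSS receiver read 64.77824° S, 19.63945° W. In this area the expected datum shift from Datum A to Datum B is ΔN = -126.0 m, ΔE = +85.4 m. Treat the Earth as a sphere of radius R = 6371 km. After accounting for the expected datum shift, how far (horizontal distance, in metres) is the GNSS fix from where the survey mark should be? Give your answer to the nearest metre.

44 m

Observed coordinate differences: Δφ = -0.00153°, Δλ = +0.00171°.
Converting to metres (1° lat = 111195 m, cos φ = 0.426147): observed ΔN = -170.1 m, observed ΔE = 81.0 m.
Subtracting the expected shift leaves a residual of -170.1 − (-126.0) = -44.1 m north and 81.0 − (85.4) = -4.4 m east.
Residual distance = √((-44.1)² + (-4.4)²) = 44.3 m.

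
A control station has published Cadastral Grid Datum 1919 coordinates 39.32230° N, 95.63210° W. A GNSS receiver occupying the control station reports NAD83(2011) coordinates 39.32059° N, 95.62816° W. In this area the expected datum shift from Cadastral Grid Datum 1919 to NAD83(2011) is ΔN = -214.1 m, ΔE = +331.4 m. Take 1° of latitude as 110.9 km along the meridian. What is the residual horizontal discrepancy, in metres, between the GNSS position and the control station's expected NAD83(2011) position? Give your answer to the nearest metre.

25 m

Observed coordinate differences: Δφ = -0.00171°, Δλ = +0.00394°.
Converting to metres (1° lat = 110900 m, cos φ = 0.773594): observed ΔN = -189.6 m, observed ΔE = 338.0 m.
Subtracting the expected shift leaves a residual of -189.6 − (-214.1) = 24.5 m north and 338.0 − (331.4) = 6.6 m east.
Residual distance = √(24.5² + 6.6²) = 25.3 m.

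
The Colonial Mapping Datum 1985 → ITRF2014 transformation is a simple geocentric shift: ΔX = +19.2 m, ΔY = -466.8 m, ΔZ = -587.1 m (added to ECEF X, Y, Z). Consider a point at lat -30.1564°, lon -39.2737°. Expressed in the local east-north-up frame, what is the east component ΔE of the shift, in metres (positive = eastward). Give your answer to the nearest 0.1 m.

ΔE = -349.2 m

The local east axis at (φ, λ) is (−sin λ, cos λ, 0), so ΔE = −sin(-39.2737°)·19.2 + cos(-39.2737°)·(-466.8) = -349.21 m.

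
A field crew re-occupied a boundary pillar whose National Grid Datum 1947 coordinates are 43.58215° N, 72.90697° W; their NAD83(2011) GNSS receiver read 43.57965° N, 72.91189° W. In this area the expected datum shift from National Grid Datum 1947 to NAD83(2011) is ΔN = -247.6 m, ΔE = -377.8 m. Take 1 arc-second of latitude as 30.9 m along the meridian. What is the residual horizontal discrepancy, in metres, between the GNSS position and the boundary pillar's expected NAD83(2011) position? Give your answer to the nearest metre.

Observed coordinate differences: Δφ = -0.00250°, Δλ = -0.00492°.
Converting to metres (1° lat = 111240 m, cos φ = 0.724387): observed ΔN = -278.1 m, observed ΔE = -396.5 m.
Subtracting the expected shift leaves a residual of -278.1 − (-247.6) = -30.5 m north and -396.5 − (-377.8) = -18.7 m east.
Residual distance = √((-30.5)² + (-18.7)²) = 35.8 m.

36 m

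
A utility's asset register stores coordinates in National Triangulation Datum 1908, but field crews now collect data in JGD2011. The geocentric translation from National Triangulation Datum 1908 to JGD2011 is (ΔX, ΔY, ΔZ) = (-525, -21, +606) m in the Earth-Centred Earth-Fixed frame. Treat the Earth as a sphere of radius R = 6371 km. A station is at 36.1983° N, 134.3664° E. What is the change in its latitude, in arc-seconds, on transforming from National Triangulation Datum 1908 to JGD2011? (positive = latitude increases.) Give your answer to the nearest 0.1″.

Δφ = 9.1″

sin φ = 0.590582, cos φ = 0.806978, sin λ = 0.714883, cos λ = -0.699244.
North component: ΔN = −sin φ cos λ·ΔX − sin φ sin λ·ΔY + cos φ·ΔZ = −(0.590582)(-0.699244)(-525) − (0.590582)(0.714883)(-21) + (0.806978)(606) = 281.09 m.
1° of latitude spans πR/180 = 111195 m, so Δφ = 281.09 / 111195 × 3600 = 9.100″.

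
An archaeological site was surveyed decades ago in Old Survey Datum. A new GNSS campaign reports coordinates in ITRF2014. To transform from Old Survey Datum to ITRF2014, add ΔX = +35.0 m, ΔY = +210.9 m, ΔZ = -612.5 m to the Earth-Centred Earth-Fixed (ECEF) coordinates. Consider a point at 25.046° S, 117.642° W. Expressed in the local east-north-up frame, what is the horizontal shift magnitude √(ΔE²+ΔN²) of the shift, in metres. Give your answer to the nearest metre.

The local east axis at (φ, λ) is (−sin λ, cos λ, 0), so ΔE = −sin(-117.642°)·35.0 + cos(-117.642°)·210.9 = -66.84 m.
The local north axis is (−sin φ cos λ, −sin φ sin λ, cos φ), giving ΔN = -6.874 − 79.093 − 554.906 = -640.87 m.
Horizontal magnitude = √(ΔE² + ΔN²) = √((-66.84)² + (-640.87)²) = 644.35 m.

644 m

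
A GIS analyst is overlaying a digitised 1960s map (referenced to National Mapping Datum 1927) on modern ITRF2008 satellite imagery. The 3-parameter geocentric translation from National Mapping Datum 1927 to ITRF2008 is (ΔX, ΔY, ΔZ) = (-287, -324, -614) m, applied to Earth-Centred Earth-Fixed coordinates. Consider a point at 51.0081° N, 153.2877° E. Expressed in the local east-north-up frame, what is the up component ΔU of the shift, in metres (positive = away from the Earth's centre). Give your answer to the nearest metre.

At φ = 51.0081°, λ = 153.2877°: sin φ = 0.777235, cos φ = 0.629211, sin λ = 0.449511, cos λ = -0.893275.
ΔU = cos φ cos λ·ΔX + cos φ sin λ·ΔY + sin φ·ΔZ = (0.629211)(-0.893275)(-287) + (0.629211)(0.449511)(-324) + (0.777235)(-614) = -407.55 m.

ΔU = -408 m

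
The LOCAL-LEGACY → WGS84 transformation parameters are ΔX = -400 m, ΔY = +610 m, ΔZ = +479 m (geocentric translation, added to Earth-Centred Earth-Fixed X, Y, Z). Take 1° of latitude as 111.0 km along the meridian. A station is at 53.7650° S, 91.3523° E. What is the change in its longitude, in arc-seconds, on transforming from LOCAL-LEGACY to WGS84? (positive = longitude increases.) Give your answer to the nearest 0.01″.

Δλ = 21.15″

sin φ = -0.806599, cos φ = 0.591099, sin λ = 0.999721, cos λ = -0.023600.
East component: ΔE = −sin λ·ΔX + cos λ·ΔY = −(0.999721)(-400) + (-0.023600)(610) = 385.49 m.
1° of latitude spans 111000 m; at latitude φ, 1° of longitude spans that × cos φ = 65611.9 m, so Δλ = 385.49 / 65611.9 × 3600 = 21.151″.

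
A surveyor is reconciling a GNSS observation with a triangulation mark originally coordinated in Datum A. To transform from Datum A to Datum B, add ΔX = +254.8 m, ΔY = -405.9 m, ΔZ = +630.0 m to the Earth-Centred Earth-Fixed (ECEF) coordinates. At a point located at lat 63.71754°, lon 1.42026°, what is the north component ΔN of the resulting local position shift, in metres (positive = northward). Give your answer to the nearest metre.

ΔN = 60 m

The local north axis is (−sin φ cos λ, −sin φ sin λ, cos φ), giving ΔN = -228.389 + 9.020 + 278.962 = 59.59 m.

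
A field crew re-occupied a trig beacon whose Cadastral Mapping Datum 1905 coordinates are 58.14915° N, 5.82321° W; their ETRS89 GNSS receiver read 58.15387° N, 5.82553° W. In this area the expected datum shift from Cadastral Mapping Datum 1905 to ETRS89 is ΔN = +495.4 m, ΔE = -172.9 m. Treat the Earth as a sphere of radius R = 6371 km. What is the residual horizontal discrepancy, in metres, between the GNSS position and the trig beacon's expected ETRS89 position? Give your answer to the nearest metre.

Observed coordinate differences: Δφ = +0.00472°, Δλ = -0.00232°.
Converting to metres (1° lat = 111195 m, cos φ = 0.527710): observed ΔN = 524.8 m, observed ΔE = -136.1 m.
Subtracting the expected shift leaves a residual of 524.8 − (495.4) = 29.4 m north and -136.1 − (-172.9) = 36.8 m east.
Residual distance = √(29.4² + 36.8²) = 47.1 m.

47 m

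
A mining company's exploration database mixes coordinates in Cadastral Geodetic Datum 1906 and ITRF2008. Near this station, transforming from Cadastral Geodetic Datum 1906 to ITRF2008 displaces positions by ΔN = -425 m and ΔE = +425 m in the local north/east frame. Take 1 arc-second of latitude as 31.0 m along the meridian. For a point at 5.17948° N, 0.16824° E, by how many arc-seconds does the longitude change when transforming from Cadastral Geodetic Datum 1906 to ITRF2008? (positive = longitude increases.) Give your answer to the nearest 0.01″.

Δλ = 13.77″

At latitude 5.17948°, cos φ = 0.995917.
1″ of longitude at this latitude = 31.00 × cos φ = 30.8734 m, so Δλ = 425.0 / 30.8734 = 13.766″.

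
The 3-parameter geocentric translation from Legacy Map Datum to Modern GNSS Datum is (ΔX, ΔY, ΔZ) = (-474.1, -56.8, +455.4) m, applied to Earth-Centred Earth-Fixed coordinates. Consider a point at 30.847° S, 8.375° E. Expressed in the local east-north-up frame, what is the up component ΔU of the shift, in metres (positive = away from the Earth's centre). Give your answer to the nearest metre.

The local up (radial) axis is (cos φ cos λ, cos φ sin λ, sin φ), giving ΔU = -402.693 − 7.103 − 233.505 = -643.30 m.

ΔU = -643 m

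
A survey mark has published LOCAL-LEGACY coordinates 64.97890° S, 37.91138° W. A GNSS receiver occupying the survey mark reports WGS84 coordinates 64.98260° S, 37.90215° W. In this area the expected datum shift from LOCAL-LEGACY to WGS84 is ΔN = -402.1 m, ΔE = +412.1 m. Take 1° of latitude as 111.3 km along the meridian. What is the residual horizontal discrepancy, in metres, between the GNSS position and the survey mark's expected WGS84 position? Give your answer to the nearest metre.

Observed coordinate differences: Δφ = -0.00370°, Δλ = +0.00923°.
Converting to metres (1° lat = 111300 m, cos φ = 0.422952): observed ΔN = -411.8 m, observed ΔE = 434.5 m.
Subtracting the expected shift leaves a residual of -411.8 − (-402.1) = -9.7 m north and 434.5 − (412.1) = 22.4 m east.
Residual distance = √((-9.7)² + 22.4²) = 24.4 m.

24 m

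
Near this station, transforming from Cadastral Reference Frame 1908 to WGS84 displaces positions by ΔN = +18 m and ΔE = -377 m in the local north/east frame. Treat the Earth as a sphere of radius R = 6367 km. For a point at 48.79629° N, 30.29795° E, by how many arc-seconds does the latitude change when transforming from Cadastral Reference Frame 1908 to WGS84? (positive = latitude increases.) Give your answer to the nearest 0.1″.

Δφ = 0.6″

On a sphere of radius R, 1 rad of latitude = R, so Δφ = ΔN / R = 18.0 / 6367000 = 2.8271e-06 rad = 0.583″.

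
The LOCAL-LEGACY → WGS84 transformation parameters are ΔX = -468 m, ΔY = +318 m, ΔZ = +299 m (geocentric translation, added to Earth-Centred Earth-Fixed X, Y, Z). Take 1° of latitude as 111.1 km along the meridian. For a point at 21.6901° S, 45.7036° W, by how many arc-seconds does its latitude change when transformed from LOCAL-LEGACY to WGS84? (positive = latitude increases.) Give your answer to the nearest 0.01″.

Δφ = 2.36″

sin φ = -0.369586, cos φ = 0.929196, sin λ = -0.715737, cos λ = 0.698370.
North component: ΔN = −sin φ cos λ·ΔX − sin φ sin λ·ΔY + cos φ·ΔZ = −(-0.369586)(0.698370)(-468) − (-0.369586)(-0.715737)(318) + (0.929196)(299) = 72.92 m.
1° of latitude spans 111100 m, so Δφ = 72.92 / 111100 × 3600 = 2.363″.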